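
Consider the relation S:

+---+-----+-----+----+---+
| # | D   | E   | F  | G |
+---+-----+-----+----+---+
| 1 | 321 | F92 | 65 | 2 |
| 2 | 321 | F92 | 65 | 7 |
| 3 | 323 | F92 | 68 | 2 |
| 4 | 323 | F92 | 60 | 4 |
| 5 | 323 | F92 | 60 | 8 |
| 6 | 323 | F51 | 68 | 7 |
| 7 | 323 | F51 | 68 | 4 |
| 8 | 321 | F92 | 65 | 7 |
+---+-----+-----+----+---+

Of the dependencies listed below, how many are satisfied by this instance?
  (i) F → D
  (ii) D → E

1

(i) F → D: every LHS value maps to a single RHS value — holds.
(ii) D → E: D=323: rows 3, 4, 5, 6, 7 → E takes values {F92, F51} — violation — fails.
1 of the 2 dependencies holds.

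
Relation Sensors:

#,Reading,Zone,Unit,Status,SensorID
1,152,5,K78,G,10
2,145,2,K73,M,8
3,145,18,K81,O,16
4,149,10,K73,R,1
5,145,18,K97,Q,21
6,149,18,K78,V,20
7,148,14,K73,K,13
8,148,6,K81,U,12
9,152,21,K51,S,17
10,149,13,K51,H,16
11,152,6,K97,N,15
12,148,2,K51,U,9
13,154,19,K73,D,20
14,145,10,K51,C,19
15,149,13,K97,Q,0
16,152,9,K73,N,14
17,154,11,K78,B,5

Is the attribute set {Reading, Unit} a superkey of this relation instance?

All 17 rows have distinct {Reading, Unit} values, so {Reading, Unit} → (all attributes) holds and {Reading, Unit} is a superkey.

Yes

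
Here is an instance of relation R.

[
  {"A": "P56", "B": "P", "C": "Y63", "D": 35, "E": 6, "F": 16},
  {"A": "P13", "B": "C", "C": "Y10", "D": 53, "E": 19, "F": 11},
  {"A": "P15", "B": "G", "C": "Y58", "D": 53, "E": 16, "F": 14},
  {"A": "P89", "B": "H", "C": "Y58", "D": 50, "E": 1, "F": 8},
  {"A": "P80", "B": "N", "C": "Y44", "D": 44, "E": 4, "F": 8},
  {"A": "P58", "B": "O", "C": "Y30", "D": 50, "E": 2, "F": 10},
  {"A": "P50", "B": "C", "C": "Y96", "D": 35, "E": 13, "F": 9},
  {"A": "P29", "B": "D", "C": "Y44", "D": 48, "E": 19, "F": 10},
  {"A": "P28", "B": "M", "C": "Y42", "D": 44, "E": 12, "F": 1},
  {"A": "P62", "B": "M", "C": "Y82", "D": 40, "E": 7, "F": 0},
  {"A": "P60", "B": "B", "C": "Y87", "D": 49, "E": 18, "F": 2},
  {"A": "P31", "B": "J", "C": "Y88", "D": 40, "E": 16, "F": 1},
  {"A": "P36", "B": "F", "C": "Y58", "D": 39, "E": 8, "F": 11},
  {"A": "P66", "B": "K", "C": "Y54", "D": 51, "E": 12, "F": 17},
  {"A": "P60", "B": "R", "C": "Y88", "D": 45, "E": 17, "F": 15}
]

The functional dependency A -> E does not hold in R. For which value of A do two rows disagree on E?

P60

A=P56: 1 row → E = 6 ✓
A=P13: 1 row → E = 19 ✓
A=P15: 1 row → E = 16 ✓
A=P89: 1 row → E = 1 ✓
A=P80: 1 row → E = 4 ✓
A=P58: 1 row → E = 2 ✓
A=P50: 1 row → E = 13 ✓
A=P29: 1 row → E = 19 ✓
A=P28: 1 row → E = 12 ✓
A=P62: 1 row → E = 7 ✓
A=P60: 2 rows → E takes values {18, 17} — violation
A=P31: 1 row → E = 16 ✓
A=P36: 1 row → E = 8 ✓
A=P66: 1 row → E = 12 ✓
The only A value with inconsistent E is A=P60.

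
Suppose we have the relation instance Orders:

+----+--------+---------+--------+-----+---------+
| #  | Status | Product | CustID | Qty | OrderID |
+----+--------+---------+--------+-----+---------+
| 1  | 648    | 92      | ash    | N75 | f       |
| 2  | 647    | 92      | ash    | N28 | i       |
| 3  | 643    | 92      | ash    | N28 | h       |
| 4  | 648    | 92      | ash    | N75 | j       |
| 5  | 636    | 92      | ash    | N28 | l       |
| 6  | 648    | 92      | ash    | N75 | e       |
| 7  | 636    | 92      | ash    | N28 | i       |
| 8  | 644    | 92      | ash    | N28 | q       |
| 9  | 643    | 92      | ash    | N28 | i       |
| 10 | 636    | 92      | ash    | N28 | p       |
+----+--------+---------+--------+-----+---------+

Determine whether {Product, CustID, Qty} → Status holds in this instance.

(Product=92, CustID=ash, Qty=N75): rows 1, 4, 6 → Status = 648, 648, 648 ✓
(Product=92, CustID=ash, Qty=N28): rows 2, 3, 5, 7, 8, 9, 10 → Status takes values {647, 643, 636, 644} — violation
Two rows agree on {Product, CustID, Qty} but differ on Status, so {Product, CustID, Qty} → Status does not hold.

No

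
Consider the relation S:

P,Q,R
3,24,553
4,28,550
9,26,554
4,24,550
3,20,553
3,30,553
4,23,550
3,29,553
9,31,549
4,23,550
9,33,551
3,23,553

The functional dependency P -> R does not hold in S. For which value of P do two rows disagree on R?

9

P=3: 5 rows → R = 553, 553, 553, 553, 553 ✓
P=4: 4 rows → R = 550, 550, 550, 550 ✓
P=9: 3 rows → R takes values {554, 549, 551} — violation
The only P value with inconsistent R is P=9.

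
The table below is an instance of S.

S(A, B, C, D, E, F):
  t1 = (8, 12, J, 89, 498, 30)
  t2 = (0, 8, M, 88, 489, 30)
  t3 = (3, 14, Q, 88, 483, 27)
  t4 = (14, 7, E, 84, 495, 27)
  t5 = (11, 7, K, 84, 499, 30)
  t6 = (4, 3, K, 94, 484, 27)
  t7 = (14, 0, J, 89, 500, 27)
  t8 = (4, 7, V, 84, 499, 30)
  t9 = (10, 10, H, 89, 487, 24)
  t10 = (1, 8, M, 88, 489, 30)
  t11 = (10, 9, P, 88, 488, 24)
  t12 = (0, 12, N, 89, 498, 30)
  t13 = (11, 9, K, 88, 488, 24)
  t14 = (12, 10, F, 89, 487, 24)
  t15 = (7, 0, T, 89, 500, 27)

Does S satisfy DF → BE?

Yes

(D=89, F=30): rows 1, 12 → {B,E} = (12, 498), (12, 498) ✓
(D=88, F=30): rows 2, 10 → {B,E} = (8, 489), (8, 489) ✓
(D=88, F=27): row 3 → {B,E} = (14, 483) ✓
(D=84, F=27): row 4 → {B,E} = (7, 495) ✓
(D=84, F=30): rows 5, 8 → {B,E} = (7, 499), (7, 499) ✓
(D=94, F=27): row 6 → {B,E} = (3, 484) ✓
(D=89, F=27): rows 7, 15 → {B,E} = (0, 500), (0, 500) ✓
(D=89, F=24): rows 9, 14 → {B,E} = (10, 487), (10, 487) ✓
(D=88, F=24): rows 11, 13 → {B,E} = (9, 488), (9, 488) ✓
Every DF value is associated with a single BE value, so DF → BE holds.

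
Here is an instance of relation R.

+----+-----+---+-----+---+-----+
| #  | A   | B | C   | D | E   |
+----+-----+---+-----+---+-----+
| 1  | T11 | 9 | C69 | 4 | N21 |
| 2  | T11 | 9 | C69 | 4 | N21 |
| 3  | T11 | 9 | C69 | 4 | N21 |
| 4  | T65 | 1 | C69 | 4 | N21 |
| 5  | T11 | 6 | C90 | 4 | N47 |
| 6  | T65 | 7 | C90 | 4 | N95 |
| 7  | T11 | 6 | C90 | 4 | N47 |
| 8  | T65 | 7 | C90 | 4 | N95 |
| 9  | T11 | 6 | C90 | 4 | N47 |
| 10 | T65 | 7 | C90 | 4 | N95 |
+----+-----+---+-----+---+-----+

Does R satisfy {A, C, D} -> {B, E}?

(A=T11, C=C69, D=4): rows 1, 2, 3 → {B,E} = (9, N21), (9, N21), (9, N21) ✓
(A=T65, C=C69, D=4): row 4 → {B,E} = (1, N21) ✓
(A=T11, C=C90, D=4): rows 5, 7, 9 → {B,E} = (6, N47), (6, N47), (6, N47) ✓
(A=T65, C=C90, D=4): rows 6, 8, 10 → {B,E} = (7, N95), (7, N95), (7, N95) ✓
Every {A, C, D} value is associated with a single {B, E} value, so {A, C, D} -> {B, E} holds.

Yes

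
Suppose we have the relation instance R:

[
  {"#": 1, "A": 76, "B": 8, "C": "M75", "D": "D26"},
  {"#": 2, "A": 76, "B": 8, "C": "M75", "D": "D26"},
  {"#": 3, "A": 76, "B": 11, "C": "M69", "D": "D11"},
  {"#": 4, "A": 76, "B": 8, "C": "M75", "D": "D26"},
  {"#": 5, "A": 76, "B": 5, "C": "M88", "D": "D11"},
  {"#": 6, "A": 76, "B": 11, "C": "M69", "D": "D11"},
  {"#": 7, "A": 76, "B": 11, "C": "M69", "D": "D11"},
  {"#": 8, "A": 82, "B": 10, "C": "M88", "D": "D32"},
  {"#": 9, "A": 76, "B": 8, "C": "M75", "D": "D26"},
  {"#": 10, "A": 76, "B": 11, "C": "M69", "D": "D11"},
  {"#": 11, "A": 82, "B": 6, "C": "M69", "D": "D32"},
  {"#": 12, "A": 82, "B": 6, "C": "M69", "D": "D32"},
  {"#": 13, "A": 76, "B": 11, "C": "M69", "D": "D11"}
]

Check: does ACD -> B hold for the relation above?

Yes

(A=76, C=M75, D=D26): rows 1, 2, 4, 9 → B = 8, 8, 8, 8 ✓
(A=76, C=M69, D=D11): rows 3, 6, 7, 10, 13 → B = 11, 11, 11, 11, 11 ✓
(A=76, C=M88, D=D11): row 5 → B = 5 ✓
(A=82, C=M88, D=D32): row 8 → B = 10 ✓
(A=82, C=M69, D=D32): rows 11, 12 → B = 6, 6 ✓
Every ACD value is associated with a single B value, so ACD -> B holds.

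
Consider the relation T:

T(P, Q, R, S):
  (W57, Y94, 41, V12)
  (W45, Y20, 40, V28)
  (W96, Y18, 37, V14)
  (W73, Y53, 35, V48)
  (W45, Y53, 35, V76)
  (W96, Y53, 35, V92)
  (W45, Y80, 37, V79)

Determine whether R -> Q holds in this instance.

R=41: 1 row → Q = Y94 ✓
R=40: 1 row → Q = Y20 ✓
R=37: 2 rows → Q takes values {Y18, Y80} — violation
R=35: 3 rows → Q = Y53, Y53, Y53 ✓
Two rows agree on R but differ on Q, so R -> Q does not hold.

No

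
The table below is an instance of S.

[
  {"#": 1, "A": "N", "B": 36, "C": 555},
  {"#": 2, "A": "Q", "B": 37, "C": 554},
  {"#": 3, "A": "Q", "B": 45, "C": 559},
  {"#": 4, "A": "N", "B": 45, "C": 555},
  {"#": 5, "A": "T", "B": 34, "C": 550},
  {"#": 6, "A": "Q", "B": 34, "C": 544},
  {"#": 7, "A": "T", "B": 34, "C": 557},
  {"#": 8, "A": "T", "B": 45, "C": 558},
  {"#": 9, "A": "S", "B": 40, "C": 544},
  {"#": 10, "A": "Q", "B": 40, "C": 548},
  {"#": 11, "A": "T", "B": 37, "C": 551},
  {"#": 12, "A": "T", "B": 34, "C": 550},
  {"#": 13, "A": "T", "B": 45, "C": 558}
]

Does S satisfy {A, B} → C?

No

(A=N, B=36): row 1 → C = 555 ✓
(A=Q, B=37): row 2 → C = 554 ✓
(A=Q, B=45): row 3 → C = 559 ✓
(A=N, B=45): row 4 → C = 555 ✓
(A=T, B=34): rows 5, 7, 12 → C takes values {550, 557} — violation
(A=Q, B=34): row 6 → C = 544 ✓
(A=T, B=45): rows 8, 13 → C = 558, 558 ✓
(A=S, B=40): row 9 → C = 544 ✓
(A=Q, B=40): row 10 → C = 548 ✓
(A=T, B=37): row 11 → C = 551 ✓
Two rows agree on {A, B} but differ on C, so {A, B} → C does not hold.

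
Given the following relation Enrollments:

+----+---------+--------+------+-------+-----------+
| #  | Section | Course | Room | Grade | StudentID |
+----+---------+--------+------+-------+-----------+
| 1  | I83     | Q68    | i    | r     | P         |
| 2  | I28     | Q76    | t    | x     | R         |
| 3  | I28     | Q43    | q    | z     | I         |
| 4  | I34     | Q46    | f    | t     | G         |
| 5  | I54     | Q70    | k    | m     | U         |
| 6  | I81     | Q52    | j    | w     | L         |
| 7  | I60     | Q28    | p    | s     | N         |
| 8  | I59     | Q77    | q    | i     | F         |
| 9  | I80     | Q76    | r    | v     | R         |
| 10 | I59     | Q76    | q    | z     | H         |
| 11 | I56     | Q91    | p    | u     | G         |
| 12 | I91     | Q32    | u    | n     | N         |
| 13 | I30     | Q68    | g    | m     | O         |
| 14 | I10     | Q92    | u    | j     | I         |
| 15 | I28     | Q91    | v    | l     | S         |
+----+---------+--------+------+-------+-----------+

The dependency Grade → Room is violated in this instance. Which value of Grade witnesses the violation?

m

Grade=r: row 1 → Room = i ✓
Grade=x: row 2 → Room = t ✓
Grade=z: rows 3, 10 → Room = q, q ✓
Grade=t: row 4 → Room = f ✓
Grade=m: rows 5, 13 → Room takes values {k, g} — violation
Grade=w: row 6 → Room = j ✓
Grade=s: row 7 → Room = p ✓
Grade=i: row 8 → Room = q ✓
Grade=v: row 9 → Room = r ✓
Grade=u: row 11 → Room = p ✓
Grade=n: row 12 → Room = u ✓
Grade=j: row 14 → Room = u ✓
Grade=l: row 15 → Room = v ✓
The only Grade value with inconsistent Room is Grade=m.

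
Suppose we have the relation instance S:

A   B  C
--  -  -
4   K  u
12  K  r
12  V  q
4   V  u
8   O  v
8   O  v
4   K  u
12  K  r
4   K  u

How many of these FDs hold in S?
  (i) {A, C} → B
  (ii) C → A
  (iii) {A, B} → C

2

(i) {A, C} → B: (A=4, C=u): 4 rows → B takes values {K, V} — violation — fails.
(ii) C → A: every LHS value maps to a single RHS value — holds.
(iii) {A, B} → C: every LHS value maps to a single RHS value — holds.
2 of the 3 dependencies hold.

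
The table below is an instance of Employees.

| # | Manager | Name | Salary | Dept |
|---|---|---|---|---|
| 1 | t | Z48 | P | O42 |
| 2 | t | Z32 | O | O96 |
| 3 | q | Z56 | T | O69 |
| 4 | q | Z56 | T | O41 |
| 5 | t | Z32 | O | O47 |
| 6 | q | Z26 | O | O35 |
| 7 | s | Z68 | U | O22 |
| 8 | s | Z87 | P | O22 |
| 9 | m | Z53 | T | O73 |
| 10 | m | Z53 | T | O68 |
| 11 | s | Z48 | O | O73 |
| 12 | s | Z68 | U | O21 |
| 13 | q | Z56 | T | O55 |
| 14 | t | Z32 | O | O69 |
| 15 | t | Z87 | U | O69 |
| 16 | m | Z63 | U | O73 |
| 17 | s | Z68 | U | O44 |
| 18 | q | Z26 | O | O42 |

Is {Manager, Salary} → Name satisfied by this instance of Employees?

(Manager=t, Salary=P): row 1 → Name = Z48 ✓
(Manager=t, Salary=O): rows 2, 5, 14 → Name = Z32, Z32, Z32 ✓
(Manager=q, Salary=T): rows 3, 4, 13 → Name = Z56, Z56, Z56 ✓
(Manager=q, Salary=O): rows 6, 18 → Name = Z26, Z26 ✓
(Manager=s, Salary=U): rows 7, 12, 17 → Name = Z68, Z68, Z68 ✓
(Manager=s, Salary=P): row 8 → Name = Z87 ✓
(Manager=m, Salary=T): rows 9, 10 → Name = Z53, Z53 ✓
(Manager=s, Salary=O): row 11 → Name = Z48 ✓
(Manager=t, Salary=U): row 15 → Name = Z87 ✓
(Manager=m, Salary=U): row 16 → Name = Z63 ✓
Every {Manager, Salary} value is associated with a single Name value, so {Manager, Salary} → Name holds.

Yes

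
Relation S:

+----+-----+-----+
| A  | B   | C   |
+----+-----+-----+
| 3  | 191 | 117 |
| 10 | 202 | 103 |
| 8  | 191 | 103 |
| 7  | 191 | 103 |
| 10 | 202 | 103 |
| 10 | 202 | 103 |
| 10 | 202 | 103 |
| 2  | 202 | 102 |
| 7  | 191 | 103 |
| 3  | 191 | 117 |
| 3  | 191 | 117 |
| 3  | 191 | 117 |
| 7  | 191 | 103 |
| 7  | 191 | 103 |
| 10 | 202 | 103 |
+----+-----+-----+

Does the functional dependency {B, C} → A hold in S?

(B=191, C=117): 4 rows → A = 3, 3, 3, 3 ✓
(B=202, C=103): 5 rows → A = 10, 10, 10, 10, 10 ✓
(B=191, C=103): 5 rows → A takes values {8, 7} — violation
(B=202, C=102): 1 row → A = 2 ✓
Two rows agree on {B, C} but differ on A, so {B, C} → A does not hold.

No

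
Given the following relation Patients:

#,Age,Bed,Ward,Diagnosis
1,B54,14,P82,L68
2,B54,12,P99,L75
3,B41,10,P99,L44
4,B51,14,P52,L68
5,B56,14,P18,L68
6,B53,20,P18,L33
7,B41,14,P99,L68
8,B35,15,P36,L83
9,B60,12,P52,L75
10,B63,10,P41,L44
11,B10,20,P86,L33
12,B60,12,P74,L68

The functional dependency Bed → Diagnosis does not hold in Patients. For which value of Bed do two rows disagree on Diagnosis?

Bed=14: rows 1, 4, 5, 7 → Diagnosis = L68, L68, L68, L68 ✓
Bed=12: rows 2, 9, 12 → Diagnosis takes values {L75, L68} — violation
Bed=10: rows 3, 10 → Diagnosis = L44, L44 ✓
Bed=20: rows 6, 11 → Diagnosis = L33, L33 ✓
Bed=15: row 8 → Diagnosis = L83 ✓
The only Bed value with inconsistent Diagnosis is Bed=12.

12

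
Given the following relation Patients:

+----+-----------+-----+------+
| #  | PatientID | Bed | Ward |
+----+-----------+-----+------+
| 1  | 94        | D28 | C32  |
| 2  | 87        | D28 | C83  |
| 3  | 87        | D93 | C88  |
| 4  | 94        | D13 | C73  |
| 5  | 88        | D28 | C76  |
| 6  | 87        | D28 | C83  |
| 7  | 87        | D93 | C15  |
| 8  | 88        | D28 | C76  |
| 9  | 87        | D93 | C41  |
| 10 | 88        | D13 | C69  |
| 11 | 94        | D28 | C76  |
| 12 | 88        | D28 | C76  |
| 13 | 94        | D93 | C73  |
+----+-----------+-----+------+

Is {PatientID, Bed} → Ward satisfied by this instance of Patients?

No

(PatientID=94, Bed=D28): rows 1, 11 → Ward takes values {C32, C76} — violation
(PatientID=87, Bed=D28): rows 2, 6 → Ward = C83, C83 ✓
(PatientID=87, Bed=D93): rows 3, 7, 9 → Ward takes values {C88, C15, C41} — violation
(PatientID=94, Bed=D13): row 4 → Ward = C73 ✓
(PatientID=88, Bed=D28): rows 5, 8, 12 → Ward = C76, C76, C76 ✓
(PatientID=88, Bed=D13): row 10 → Ward = C69 ✓
(PatientID=94, Bed=D93): row 13 → Ward = C73 ✓
Two rows agree on {PatientID, Bed} but differ on Ward, so {PatientID, Bed} → Ward does not hold.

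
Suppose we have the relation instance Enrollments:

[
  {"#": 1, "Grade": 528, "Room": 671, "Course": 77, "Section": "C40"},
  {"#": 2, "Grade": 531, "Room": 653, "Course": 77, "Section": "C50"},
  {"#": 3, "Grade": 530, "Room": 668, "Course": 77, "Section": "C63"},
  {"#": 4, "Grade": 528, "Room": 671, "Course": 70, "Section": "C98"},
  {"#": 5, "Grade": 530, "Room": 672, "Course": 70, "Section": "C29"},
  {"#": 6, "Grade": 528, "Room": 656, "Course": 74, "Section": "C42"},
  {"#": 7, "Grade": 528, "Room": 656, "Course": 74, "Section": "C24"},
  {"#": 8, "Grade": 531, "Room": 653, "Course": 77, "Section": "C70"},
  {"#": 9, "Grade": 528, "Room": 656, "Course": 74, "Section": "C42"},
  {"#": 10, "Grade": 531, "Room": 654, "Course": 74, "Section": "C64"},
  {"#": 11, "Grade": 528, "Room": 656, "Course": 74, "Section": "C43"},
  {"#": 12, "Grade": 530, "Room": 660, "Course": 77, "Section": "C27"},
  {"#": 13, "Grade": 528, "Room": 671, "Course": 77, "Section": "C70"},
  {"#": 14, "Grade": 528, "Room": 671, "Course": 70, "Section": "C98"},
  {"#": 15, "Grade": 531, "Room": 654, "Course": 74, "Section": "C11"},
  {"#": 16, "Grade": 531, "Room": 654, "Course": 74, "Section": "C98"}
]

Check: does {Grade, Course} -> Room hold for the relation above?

No

(Grade=528, Course=77): rows 1, 13 → Room = 671, 671 ✓
(Grade=531, Course=77): rows 2, 8 → Room = 653, 653 ✓
(Grade=530, Course=77): rows 3, 12 → Room takes values {668, 660} — violation
(Grade=528, Course=70): rows 4, 14 → Room = 671, 671 ✓
(Grade=530, Course=70): row 5 → Room = 672 ✓
(Grade=528, Course=74): rows 6, 7, 9, 11 → Room = 656, 656, 656, 656 ✓
(Grade=531, Course=74): rows 10, 15, 16 → Room = 654, 654, 654 ✓
Two rows agree on {Grade, Course} but differ on Room, so {Grade, Course} -> Room does not hold.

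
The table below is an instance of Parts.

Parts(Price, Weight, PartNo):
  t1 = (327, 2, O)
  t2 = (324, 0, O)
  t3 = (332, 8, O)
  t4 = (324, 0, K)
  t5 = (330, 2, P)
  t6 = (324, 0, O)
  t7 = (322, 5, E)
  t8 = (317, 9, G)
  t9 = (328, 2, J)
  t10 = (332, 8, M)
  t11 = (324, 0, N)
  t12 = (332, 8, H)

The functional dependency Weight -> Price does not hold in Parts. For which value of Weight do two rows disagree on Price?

Weight=2: rows 1, 5, 9 → Price takes values {327, 330, 328} — violation
Weight=0: rows 2, 4, 6, 11 → Price = 324, 324, 324, 324 ✓
Weight=8: rows 3, 10, 12 → Price = 332, 332, 332 ✓
Weight=5: row 7 → Price = 322 ✓
Weight=9: row 8 → Price = 317 ✓
The only Weight value with inconsistent Price is Weight=2.

2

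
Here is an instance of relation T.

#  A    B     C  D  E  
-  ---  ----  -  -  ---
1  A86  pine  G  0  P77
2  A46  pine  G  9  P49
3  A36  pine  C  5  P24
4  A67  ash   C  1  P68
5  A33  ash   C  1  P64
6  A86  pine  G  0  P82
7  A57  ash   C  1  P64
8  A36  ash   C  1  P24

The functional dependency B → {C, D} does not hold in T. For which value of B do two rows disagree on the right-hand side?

pine

B=pine: rows 1, 2, 3, 6 → {C,D} takes values {(G, 0), (G, 9), (C, 5)} — violation
B=ash: rows 4, 5, 7, 8 → {C,D} = (C, 1), (C, 1), (C, 1), (C, 1) ✓
The only B value with inconsistent RHS is B=pine.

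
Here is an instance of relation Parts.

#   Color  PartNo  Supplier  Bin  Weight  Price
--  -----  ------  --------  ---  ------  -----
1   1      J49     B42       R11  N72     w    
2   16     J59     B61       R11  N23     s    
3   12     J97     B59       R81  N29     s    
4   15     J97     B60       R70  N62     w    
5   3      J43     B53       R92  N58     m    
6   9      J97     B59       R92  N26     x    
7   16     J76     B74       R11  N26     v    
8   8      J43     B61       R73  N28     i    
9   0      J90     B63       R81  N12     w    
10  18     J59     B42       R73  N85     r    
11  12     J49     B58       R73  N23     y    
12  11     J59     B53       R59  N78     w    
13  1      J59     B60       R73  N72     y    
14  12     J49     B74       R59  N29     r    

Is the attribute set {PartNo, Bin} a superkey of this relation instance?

No

Rows 10 and 13 have the same {PartNo, Bin} value (PartNo=J59, Bin=R73) but are distinct tuples, so {PartNo, Bin} does not determine every attribute — not a superkey.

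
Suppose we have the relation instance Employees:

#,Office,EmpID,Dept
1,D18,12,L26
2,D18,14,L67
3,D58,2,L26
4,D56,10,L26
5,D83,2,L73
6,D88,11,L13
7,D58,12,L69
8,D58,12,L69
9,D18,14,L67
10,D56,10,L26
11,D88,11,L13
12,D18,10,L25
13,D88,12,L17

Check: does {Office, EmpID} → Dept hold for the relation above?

(Office=D18, EmpID=12): row 1 → Dept = L26 ✓
(Office=D18, EmpID=14): rows 2, 9 → Dept = L67, L67 ✓
(Office=D58, EmpID=2): row 3 → Dept = L26 ✓
(Office=D56, EmpID=10): rows 4, 10 → Dept = L26, L26 ✓
(Office=D83, EmpID=2): row 5 → Dept = L73 ✓
(Office=D88, EmpID=11): rows 6, 11 → Dept = L13, L13 ✓
(Office=D58, EmpID=12): rows 7, 8 → Dept = L69, L69 ✓
(Office=D18, EmpID=10): row 12 → Dept = L25 ✓
(Office=D88, EmpID=12): row 13 → Dept = L17 ✓
Every {Office, EmpID} value is associated with a single Dept value, so {Office, EmpID} → Dept holds.

Yes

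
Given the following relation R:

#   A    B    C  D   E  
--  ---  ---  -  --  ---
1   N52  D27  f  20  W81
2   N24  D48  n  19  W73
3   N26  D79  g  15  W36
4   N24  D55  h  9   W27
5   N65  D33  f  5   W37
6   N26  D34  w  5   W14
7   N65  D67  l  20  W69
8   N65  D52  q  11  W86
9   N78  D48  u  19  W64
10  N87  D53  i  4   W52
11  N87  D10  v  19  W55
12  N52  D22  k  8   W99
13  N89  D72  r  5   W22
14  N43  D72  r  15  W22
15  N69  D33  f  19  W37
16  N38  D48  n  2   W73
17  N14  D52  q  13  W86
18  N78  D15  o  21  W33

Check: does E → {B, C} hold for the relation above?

Yes

E=W81: row 1 → {B,C} = (D27, f) ✓
E=W73: rows 2, 16 → {B,C} = (D48, n), (D48, n) ✓
E=W36: row 3 → {B,C} = (D79, g) ✓
E=W27: row 4 → {B,C} = (D55, h) ✓
E=W37: rows 5, 15 → {B,C} = (D33, f), (D33, f) ✓
E=W14: row 6 → {B,C} = (D34, w) ✓
E=W69: row 7 → {B,C} = (D67, l) ✓
E=W86: rows 8, 17 → {B,C} = (D52, q), (D52, q) ✓
E=W64: row 9 → {B,C} = (D48, u) ✓
E=W52: row 10 → {B,C} = (D53, i) ✓
E=W55: row 11 → {B,C} = (D10, v) ✓
E=W99: row 12 → {B,C} = (D22, k) ✓
E=W22: rows 13, 14 → {B,C} = (D72, r), (D72, r) ✓
E=W33: row 18 → {B,C} = (D15, o) ✓
Every E value is associated with a single {B, C} value, so E → {B, C} holds.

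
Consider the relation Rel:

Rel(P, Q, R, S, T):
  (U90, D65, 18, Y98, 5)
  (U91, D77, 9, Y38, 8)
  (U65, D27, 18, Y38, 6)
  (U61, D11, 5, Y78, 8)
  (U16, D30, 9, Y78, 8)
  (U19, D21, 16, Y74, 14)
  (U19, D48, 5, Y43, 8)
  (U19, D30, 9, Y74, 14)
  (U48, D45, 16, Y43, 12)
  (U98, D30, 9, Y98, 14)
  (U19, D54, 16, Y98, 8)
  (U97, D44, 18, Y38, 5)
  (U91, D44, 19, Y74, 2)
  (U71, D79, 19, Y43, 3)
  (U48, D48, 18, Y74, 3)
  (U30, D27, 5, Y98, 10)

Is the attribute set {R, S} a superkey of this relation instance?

No

Two distinct rows share (R=18, S=Y38), so {R, S} does not determine every attribute — not a superkey.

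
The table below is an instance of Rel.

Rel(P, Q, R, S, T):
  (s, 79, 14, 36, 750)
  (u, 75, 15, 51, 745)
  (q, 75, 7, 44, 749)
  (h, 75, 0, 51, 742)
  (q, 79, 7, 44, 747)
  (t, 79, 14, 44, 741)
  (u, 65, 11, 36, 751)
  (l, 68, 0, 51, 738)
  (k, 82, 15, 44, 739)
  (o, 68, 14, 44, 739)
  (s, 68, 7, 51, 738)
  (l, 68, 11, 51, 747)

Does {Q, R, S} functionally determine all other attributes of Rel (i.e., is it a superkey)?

All 12 rows have distinct {Q, R, S} values, so {Q, R, S} → (all attributes) holds and {Q, R, S} is a superkey.

Yes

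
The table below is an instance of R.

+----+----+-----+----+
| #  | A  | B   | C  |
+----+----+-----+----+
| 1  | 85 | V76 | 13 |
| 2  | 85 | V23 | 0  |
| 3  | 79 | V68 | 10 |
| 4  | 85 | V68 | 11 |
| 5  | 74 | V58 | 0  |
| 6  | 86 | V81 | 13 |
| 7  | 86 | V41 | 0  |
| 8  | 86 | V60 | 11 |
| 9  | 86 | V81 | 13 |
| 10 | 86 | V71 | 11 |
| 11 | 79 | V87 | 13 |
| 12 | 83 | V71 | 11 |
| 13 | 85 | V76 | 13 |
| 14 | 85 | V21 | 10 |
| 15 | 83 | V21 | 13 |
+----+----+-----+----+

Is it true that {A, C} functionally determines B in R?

(A=85, C=13): rows 1, 13 → B = V76, V76 ✓
(A=85, C=0): row 2 → B = V23 ✓
(A=79, C=10): row 3 → B = V68 ✓
(A=85, C=11): row 4 → B = V68 ✓
(A=74, C=0): row 5 → B = V58 ✓
(A=86, C=13): rows 6, 9 → B = V81, V81 ✓
(A=86, C=0): row 7 → B = V41 ✓
(A=86, C=11): rows 8, 10 → B takes values {V60, V71} — violation
(A=79, C=13): row 11 → B = V87 ✓
(A=83, C=11): row 12 → B = V71 ✓
(A=85, C=10): row 14 → B = V21 ✓
(A=83, C=13): row 15 → B = V21 ✓
Two rows agree on {A, C} but differ on B, so {A, C} → B does not hold.

No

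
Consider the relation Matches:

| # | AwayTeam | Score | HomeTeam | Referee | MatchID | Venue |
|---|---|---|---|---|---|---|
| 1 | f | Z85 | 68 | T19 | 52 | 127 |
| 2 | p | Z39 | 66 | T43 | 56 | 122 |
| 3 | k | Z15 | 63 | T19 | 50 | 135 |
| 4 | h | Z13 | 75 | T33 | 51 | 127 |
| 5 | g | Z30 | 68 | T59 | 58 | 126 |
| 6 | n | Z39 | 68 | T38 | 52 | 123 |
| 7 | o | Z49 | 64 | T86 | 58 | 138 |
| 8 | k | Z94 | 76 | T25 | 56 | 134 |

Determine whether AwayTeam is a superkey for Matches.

No

Rows 3 and 8 have the same AwayTeam value AwayTeam=k but are distinct tuples, so AwayTeam does not determine every attribute — not a superkey.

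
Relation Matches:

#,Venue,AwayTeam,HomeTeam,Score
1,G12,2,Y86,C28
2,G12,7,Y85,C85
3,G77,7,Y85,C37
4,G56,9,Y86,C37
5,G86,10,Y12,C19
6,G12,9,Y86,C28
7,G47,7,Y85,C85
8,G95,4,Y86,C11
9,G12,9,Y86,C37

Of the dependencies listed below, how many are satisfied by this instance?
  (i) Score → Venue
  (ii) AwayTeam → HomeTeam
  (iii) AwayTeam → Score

(i) Score → Venue: Score=C85: rows 2, 7 → Venue takes values {G12, G47} — violation; Score=C37: rows 3, 4, 9 → Venue takes values {G77, G56, G12} — violation — fails.
(ii) AwayTeam → HomeTeam: every LHS value maps to a single RHS value — holds.
(iii) AwayTeam → Score: AwayTeam=7: rows 2, 3, 7 → Score takes values {C85, C37} — violation; AwayTeam=9: rows 4, 6, 9 → Score takes values {C37, C28} — violation — fails.
1 of the 3 dependencies holds.

1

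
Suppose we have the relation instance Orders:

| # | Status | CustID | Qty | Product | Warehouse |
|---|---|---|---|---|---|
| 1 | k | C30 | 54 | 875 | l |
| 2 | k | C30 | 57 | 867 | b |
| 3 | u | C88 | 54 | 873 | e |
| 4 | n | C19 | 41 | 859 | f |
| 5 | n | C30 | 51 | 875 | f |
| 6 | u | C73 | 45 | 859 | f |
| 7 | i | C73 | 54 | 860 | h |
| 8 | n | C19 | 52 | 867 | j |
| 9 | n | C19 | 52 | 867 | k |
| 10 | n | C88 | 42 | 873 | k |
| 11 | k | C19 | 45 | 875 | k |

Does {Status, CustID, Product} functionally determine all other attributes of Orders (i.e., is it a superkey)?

Rows 8 and 9 have the same {Status, CustID, Product} value (Status=n, CustID=C19, Product=867) but are distinct tuples, so {Status, CustID, Product} does not determine every attribute — not a superkey.

No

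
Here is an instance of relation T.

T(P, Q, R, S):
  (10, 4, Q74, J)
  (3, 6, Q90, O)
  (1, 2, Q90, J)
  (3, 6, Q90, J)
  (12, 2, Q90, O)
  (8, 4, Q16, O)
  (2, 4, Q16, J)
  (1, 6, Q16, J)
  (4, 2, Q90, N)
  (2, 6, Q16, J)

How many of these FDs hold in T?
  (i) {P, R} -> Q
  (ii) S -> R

(i) {P, R} -> Q: (P=2, R=Q16): 2 rows → Q takes values {4, 6} — violation — fails.
(ii) S -> R: S=J: 6 rows → R takes values {Q74, Q90, Q16} — violation; S=O: 3 rows → R takes values {Q90, Q16} — violation — fails.
None of the 2 dependencies hold.

0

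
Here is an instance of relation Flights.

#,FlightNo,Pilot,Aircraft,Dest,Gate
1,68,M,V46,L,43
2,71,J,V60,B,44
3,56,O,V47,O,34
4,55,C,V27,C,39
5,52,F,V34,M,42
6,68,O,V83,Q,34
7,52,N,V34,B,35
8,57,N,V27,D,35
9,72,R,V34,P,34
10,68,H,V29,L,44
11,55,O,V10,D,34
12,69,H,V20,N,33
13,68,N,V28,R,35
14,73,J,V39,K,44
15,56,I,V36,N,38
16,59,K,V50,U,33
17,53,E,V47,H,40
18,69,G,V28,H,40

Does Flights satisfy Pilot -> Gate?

No

Pilot=M: row 1 → Gate = 43 ✓
Pilot=J: rows 2, 14 → Gate = 44, 44 ✓
Pilot=O: rows 3, 6, 11 → Gate = 34, 34, 34 ✓
Pilot=C: row 4 → Gate = 39 ✓
Pilot=F: row 5 → Gate = 42 ✓
Pilot=N: rows 7, 8, 13 → Gate = 35, 35, 35 ✓
Pilot=R: row 9 → Gate = 34 ✓
Pilot=H: rows 10, 12 → Gate takes values {44, 33} — violation
Pilot=I: row 15 → Gate = 38 ✓
Pilot=K: row 16 → Gate = 33 ✓
Pilot=E: row 17 → Gate = 40 ✓
Pilot=G: row 18 → Gate = 40 ✓
Two rows agree on Pilot but differ on Gate, so Pilot -> Gate does not hold.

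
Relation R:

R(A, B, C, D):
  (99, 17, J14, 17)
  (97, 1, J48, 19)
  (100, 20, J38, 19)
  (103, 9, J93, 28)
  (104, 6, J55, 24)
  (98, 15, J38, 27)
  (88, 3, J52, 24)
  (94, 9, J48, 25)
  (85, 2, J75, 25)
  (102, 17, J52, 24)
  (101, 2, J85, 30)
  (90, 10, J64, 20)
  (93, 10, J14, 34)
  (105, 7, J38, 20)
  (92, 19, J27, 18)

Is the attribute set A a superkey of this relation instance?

All 15 rows have distinct A values, so A → (all attributes) holds and A is a superkey.

Yes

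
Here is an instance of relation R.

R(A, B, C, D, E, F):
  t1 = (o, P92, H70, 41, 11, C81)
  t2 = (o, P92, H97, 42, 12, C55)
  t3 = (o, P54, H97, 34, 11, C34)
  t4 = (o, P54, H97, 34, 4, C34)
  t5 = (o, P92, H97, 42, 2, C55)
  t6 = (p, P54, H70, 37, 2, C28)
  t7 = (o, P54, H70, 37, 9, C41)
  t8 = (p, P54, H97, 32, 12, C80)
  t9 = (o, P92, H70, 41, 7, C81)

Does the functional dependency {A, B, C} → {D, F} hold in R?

Yes

(A=o, B=P92, C=H70): rows 1, 9 → {D,F} = (41, C81), (41, C81) ✓
(A=o, B=P92, C=H97): rows 2, 5 → {D,F} = (42, C55), (42, C55) ✓
(A=o, B=P54, C=H97): rows 3, 4 → {D,F} = (34, C34), (34, C34) ✓
(A=p, B=P54, C=H70): row 6 → {D,F} = (37, C28) ✓
(A=o, B=P54, C=H70): row 7 → {D,F} = (37, C41) ✓
(A=p, B=P54, C=H97): row 8 → {D,F} = (32, C80) ✓
Every {A, B, C} value is associated with a single {D, F} value, so {A, B, C} → {D, F} holds.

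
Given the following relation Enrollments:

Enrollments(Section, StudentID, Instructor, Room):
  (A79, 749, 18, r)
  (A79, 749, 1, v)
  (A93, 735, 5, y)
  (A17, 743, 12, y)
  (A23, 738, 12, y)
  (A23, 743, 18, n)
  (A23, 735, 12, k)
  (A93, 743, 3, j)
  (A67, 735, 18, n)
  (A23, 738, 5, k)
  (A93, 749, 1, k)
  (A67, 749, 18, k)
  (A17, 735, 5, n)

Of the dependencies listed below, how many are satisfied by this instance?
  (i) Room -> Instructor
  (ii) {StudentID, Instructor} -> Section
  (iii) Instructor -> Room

0

(i) Room -> Instructor: Room=y: 3 rows → Instructor takes values {5, 12} — violation; Room=n: 3 rows → Instructor takes values {18, 5} — violation; Room=k: 4 rows → Instructor takes values {12, 5, 1, 18} — violation — fails.
(ii) {StudentID, Instructor} -> Section: (StudentID=749, Instructor=18): 2 rows → Section takes values {A79, A67} — violation; (StudentID=749, Instructor=1): 2 rows → Section takes values {A79, A93} — violation; (StudentID=735, Instructor=5): 2 rows → Section takes values {A93, A17} — violation — fails.
(iii) Instructor -> Room: Instructor=18: 4 rows → Room takes values {r, n, k} — violation; Instructor=1: 2 rows → Room takes values {v, k} — violation; Instructor=5: 3 rows → Room takes values {y, k, n} — violation; Instructor=12: 3 rows → Room takes values {y, k} — violation — fails.
None of the 3 dependencies hold.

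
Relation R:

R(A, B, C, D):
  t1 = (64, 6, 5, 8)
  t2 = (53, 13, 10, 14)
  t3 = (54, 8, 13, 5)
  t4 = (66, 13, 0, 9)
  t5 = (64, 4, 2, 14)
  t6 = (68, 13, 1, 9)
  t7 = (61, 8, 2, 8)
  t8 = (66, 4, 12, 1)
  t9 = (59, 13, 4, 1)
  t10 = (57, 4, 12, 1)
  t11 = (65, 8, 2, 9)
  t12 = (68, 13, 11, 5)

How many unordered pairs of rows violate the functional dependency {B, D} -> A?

2

(B=13, D=9): violating pairs (4,6) — 1 pair.
(B=4, D=1): violating pairs (8,10) — 1 pair.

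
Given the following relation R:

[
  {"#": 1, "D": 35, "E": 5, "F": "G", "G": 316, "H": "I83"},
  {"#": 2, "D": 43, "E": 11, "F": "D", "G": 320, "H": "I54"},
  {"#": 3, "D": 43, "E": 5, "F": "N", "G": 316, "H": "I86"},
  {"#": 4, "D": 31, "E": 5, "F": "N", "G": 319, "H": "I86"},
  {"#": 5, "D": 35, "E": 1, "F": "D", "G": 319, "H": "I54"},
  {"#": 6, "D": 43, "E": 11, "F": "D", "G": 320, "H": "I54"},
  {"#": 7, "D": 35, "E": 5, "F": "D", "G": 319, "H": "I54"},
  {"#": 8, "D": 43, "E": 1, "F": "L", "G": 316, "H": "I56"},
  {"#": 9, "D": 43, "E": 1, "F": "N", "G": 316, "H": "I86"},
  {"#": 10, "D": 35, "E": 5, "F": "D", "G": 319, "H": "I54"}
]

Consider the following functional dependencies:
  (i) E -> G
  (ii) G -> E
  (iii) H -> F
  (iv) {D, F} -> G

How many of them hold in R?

(i) E -> G: E=5: rows 1, 3, 4, 7, 10 → G takes values {316, 319} — violation; E=1: rows 5, 8, 9 → G takes values {319, 316} — violation — fails.
(ii) G -> E: G=316: rows 1, 3, 8, 9 → E takes values {5, 1} — violation; G=319: rows 4, 5, 7, 10 → E takes values {5, 1} — violation — fails.
(iii) H -> F: every LHS value maps to a single RHS value — holds.
(iv) {D, F} -> G: every LHS value maps to a single RHS value — holds.
2 of the 4 dependencies hold.

2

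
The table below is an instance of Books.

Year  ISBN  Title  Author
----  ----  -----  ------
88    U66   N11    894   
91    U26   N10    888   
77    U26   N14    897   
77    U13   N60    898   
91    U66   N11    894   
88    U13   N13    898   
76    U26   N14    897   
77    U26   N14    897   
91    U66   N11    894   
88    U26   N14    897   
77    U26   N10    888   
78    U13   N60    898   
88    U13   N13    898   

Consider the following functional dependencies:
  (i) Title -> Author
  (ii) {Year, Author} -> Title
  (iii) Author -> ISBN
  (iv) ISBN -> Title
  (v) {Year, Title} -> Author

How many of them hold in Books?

4

(i) Title -> Author: every LHS value maps to a single RHS value — holds.
(ii) {Year, Author} -> Title: every LHS value maps to a single RHS value — holds.
(iii) Author -> ISBN: every LHS value maps to a single RHS value — holds.
(iv) ISBN -> Title: ISBN=U26: 6 rows → Title takes values {N10, N14} — violation; ISBN=U13: 4 rows → Title takes values {N60, N13} — violation — fails.
(v) {Year, Title} -> Author: every LHS value maps to a single RHS value — holds.
4 of the 5 dependencies hold.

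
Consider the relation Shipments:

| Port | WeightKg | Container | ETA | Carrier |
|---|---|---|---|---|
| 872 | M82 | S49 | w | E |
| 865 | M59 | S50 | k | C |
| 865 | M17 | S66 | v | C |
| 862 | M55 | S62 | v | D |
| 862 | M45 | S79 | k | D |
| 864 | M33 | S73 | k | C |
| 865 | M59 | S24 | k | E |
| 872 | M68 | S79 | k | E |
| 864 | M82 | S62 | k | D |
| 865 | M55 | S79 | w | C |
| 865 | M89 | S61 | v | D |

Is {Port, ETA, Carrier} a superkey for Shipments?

All 11 rows have distinct {Port, ETA, Carrier} values, so {Port, ETA, Carrier} → (all attributes) holds and {Port, ETA, Carrier} is a superkey.

Yes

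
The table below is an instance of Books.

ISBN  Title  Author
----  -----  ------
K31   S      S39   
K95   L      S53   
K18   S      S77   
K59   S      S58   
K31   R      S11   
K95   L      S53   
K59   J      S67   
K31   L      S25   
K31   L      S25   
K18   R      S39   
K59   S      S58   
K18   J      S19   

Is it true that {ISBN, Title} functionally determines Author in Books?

Yes

(ISBN=K31, Title=S): 1 row → Author = S39 ✓
(ISBN=K95, Title=L): 2 rows → Author = S53, S53 ✓
(ISBN=K18, Title=S): 1 row → Author = S77 ✓
(ISBN=K59, Title=S): 2 rows → Author = S58, S58 ✓
(ISBN=K31, Title=R): 1 row → Author = S11 ✓
(ISBN=K59, Title=J): 1 row → Author = S67 ✓
(ISBN=K31, Title=L): 2 rows → Author = S25, S25 ✓
(ISBN=K18, Title=R): 1 row → Author = S39 ✓
(ISBN=K18, Title=J): 1 row → Author = S19 ✓
Every {ISBN, Title} value is associated with a single Author value, so {ISBN, Title} → Author holds.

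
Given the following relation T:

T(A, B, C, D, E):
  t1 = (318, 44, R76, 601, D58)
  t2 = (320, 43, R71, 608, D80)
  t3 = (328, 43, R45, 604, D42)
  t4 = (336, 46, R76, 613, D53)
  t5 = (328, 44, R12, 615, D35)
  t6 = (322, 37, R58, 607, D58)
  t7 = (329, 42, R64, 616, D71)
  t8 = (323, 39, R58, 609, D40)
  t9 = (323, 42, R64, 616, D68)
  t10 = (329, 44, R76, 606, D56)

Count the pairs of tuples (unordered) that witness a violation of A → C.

A=328: violating pairs (3,5) — 1 pair.
A=329: violating pairs (7,10) — 1 pair.
A=323: violating pairs (8,9) — 1 pair.

3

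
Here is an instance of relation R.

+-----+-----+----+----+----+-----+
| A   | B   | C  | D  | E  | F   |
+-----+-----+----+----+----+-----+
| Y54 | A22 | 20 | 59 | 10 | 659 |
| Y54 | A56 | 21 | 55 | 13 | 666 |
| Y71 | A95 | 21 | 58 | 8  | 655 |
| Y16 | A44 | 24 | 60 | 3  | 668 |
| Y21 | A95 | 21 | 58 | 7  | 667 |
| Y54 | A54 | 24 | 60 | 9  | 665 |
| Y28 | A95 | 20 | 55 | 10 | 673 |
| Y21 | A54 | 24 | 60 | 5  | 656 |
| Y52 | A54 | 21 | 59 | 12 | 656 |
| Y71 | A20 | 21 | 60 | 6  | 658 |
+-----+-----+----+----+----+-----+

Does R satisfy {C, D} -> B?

No

(C=20, D=59): 1 row → B = A22 ✓
(C=21, D=55): 1 row → B = A56 ✓
(C=21, D=58): 2 rows → B = A95, A95 ✓
(C=24, D=60): 3 rows → B takes values {A44, A54} — violation
(C=20, D=55): 1 row → B = A95 ✓
(C=21, D=59): 1 row → B = A54 ✓
(C=21, D=60): 1 row → B = A20 ✓
Two rows agree on {C, D} but differ on B, so {C, D} -> B does not hold.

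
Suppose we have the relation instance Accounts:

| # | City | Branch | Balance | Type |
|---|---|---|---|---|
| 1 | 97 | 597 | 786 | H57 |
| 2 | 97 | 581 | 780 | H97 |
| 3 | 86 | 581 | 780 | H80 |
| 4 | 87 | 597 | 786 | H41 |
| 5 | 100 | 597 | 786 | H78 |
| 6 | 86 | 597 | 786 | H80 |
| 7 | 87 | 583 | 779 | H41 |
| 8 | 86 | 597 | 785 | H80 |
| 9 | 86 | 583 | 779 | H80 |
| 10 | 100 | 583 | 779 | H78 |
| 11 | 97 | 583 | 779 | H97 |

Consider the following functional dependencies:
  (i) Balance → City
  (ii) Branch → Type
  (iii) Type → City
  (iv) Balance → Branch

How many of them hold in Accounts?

2

(i) Balance → City: Balance=786: rows 1, 4, 5, 6 → City takes values {97, 87, 100, 86} — violation; Balance=780: rows 2, 3 → City takes values {97, 86} — violation; Balance=779: rows 7, 9, 10, 11 → City takes values {87, 86, 100, 97} — violation — fails.
(ii) Branch → Type: Branch=597: rows 1, 4, 5, 6, 8 → Type takes values {H57, H41, H78, H80} — violation; Branch=581: rows 2, 3 → Type takes values {H97, H80} — violation; Branch=583: rows 7, 9, 10, 11 → Type takes values {H41, H80, H78, H97} — violation — fails.
(iii) Type → City: every LHS value maps to a single RHS value — holds.
(iv) Balance → Branch: every LHS value maps to a single RHS value — holds.
2 of the 4 dependencies hold.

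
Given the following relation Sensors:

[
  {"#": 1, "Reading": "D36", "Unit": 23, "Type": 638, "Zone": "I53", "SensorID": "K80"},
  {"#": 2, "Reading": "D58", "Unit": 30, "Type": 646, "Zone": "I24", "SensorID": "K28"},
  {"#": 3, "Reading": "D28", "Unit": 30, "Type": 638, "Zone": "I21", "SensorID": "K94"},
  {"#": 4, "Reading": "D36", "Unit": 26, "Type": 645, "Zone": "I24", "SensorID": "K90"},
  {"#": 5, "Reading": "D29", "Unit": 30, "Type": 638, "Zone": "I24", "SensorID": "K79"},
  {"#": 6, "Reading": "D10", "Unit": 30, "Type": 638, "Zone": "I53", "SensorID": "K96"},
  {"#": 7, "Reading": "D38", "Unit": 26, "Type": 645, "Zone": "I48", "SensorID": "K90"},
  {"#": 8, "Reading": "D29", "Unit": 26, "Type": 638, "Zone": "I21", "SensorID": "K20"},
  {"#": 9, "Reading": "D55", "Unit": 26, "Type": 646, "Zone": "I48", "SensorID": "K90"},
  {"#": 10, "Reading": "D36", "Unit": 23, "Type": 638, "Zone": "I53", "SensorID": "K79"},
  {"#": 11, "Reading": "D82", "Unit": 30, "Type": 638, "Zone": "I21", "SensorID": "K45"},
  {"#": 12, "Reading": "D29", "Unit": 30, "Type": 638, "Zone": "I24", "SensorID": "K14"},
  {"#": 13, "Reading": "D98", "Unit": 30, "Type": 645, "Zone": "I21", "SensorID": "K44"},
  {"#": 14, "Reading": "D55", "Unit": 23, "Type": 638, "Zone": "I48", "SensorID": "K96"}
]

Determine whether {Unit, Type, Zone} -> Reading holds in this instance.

No

(Unit=23, Type=638, Zone=I53): rows 1, 10 → Reading = D36, D36 ✓
(Unit=30, Type=646, Zone=I24): row 2 → Reading = D58 ✓
(Unit=30, Type=638, Zone=I21): rows 3, 11 → Reading takes values {D28, D82} — violation
(Unit=26, Type=645, Zone=I24): row 4 → Reading = D36 ✓
(Unit=30, Type=638, Zone=I24): rows 5, 12 → Reading = D29, D29 ✓
(Unit=30, Type=638, Zone=I53): row 6 → Reading = D10 ✓
(Unit=26, Type=645, Zone=I48): row 7 → Reading = D38 ✓
(Unit=26, Type=638, Zone=I21): row 8 → Reading = D29 ✓
(Unit=26, Type=646, Zone=I48): row 9 → Reading = D55 ✓
(Unit=30, Type=645, Zone=I21): row 13 → Reading = D98 ✓
(Unit=23, Type=638, Zone=I48): row 14 → Reading = D55 ✓
Two rows agree on {Unit, Type, Zone} but differ on Reading, so {Unit, Type, Zone} -> Reading does not hold.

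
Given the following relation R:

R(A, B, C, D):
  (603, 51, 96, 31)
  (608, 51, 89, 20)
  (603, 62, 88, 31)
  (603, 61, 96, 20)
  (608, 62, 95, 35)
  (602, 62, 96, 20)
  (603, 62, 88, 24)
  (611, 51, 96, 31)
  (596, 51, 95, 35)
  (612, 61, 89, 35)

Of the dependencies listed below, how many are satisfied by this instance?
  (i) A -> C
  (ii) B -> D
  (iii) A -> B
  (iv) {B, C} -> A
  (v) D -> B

0

(i) A -> C: A=603: 4 rows → C takes values {96, 88} — violation; A=608: 2 rows → C takes values {89, 95} — violation — fails.
(ii) B -> D: B=51: 4 rows → D takes values {31, 20, 35} — violation; B=62: 4 rows → D takes values {31, 35, 20, 24} — violation; B=61: 2 rows → D takes values {20, 35} — violation — fails.
(iii) A -> B: A=603: 4 rows → B takes values {51, 62, 61} — violation; A=608: 2 rows → B takes values {51, 62} — violation — fails.
(iv) {B, C} -> A: (B=51, C=96): 2 rows → A takes values {603, 611} — violation — fails.
(v) D -> B: D=31: 3 rows → B takes values {51, 62} — violation; D=20: 3 rows → B takes values {51, 61, 62} — violation; D=35: 3 rows → B takes values {62, 51, 61} — violation — fails.
None of the 5 dependencies hold.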